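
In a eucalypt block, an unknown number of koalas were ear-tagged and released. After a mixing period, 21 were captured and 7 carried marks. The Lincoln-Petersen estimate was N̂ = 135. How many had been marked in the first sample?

From N = M·C/R: M = N·R / C = 135·7 / 21 = 945 / 21 = 45.

M = 45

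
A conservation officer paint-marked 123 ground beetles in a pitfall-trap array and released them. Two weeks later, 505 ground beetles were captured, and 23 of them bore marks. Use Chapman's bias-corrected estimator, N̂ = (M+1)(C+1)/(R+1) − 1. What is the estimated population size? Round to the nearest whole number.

N ≈ 2613

N̂ = (123+1)(505+1)/(23+1) − 1 = 124·506/24 − 1
= 62744/24 − 1 ≈ 2614.3 − 1 ≈ 2613.3 → 2613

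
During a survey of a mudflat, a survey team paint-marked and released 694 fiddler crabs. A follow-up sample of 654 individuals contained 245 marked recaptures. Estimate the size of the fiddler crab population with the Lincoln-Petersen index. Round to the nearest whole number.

Lincoln-Petersen assumes M/N = R/C, so N = M·C / R.
N = (694 × 654) / 245 = 453876 / 245 ≈ 1852.6 → 1853

N ≈ 1853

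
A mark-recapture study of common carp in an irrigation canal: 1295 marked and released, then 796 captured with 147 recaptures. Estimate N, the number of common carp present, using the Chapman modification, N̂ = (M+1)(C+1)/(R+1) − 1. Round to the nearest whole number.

N ≈ 6978

N̂ = (1295+1)(796+1)/(147+1) − 1 = 1296·797/148 − 1
= 1032912/148 − 1 ≈ 6979.1 − 1 ≈ 6978.1 → 6978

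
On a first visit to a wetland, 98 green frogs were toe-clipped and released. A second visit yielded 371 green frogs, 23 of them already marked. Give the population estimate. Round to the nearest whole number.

N ≈ 1581

If marked individuals mix randomly, R/C ≈ M/N, giving N ≈ M·C/R.
N = (98 × 371) / 23 = 36358 / 23 ≈ 1580.8 → 1581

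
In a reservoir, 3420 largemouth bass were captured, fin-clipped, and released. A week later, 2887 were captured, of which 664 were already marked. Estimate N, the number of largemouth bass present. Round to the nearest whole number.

If marked individuals mix randomly, R/C ≈ M/N, giving N ≈ M·C/R.
N = (3420 × 2887) / 664 = 9873540 / 664 ≈ 14869.8 → 14870

N ≈ 14,870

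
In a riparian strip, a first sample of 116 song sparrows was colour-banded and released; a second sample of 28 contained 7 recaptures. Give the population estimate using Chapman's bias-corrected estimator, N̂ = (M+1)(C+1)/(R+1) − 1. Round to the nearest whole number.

N ≈ 423

N̂ = (116+1)(28+1)/(7+1) − 1 = 117·29/8 − 1
= 3393/8 − 1 ≈ 424.1 − 1 ≈ 423.1 → 423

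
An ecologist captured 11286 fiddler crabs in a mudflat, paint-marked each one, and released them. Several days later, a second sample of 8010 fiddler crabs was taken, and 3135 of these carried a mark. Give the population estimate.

If marked individuals mix randomly, R/C ≈ M/N, giving N ≈ M·C/R.
N = (11286 × 8010) / 3135 = 90400860 / 3135 = 28836

N = 28,836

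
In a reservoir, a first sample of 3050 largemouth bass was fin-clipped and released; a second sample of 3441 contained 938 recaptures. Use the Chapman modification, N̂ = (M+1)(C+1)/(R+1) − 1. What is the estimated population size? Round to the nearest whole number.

N ≈ 11,183

N̂ = (3050+1)(3441+1)/(938+1) − 1 = 3051·3442/939 − 1
= 10501542/939 − 1 ≈ 11183.8 − 1 ≈ 11182.8 → 11183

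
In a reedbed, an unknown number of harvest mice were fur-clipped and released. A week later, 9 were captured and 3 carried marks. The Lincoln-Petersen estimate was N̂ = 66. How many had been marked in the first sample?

From N = M·C/R: M = N·R / C = 66·3 / 9 = 198 / 9 = 22.

M = 22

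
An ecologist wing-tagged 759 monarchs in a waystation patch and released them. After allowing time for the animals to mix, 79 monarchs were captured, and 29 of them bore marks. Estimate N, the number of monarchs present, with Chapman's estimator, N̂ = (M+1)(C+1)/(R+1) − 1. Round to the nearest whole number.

N ≈ 2026

N̂ = (759+1)(79+1)/(29+1) − 1 = 760·80/30 − 1
= 60800/30 − 1 ≈ 2026.7 − 1 ≈ 2025.7 → 2026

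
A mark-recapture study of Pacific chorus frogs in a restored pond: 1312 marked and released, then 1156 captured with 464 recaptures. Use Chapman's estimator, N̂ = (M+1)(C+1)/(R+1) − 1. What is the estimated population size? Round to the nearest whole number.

N ≈ 3266

N̂ = (1312+1)(1156+1)/(464+1) − 1 = 1313·1157/465 − 1
= 1519141/465 − 1 ≈ 3267.0 − 1 ≈ 3266.0 → 3266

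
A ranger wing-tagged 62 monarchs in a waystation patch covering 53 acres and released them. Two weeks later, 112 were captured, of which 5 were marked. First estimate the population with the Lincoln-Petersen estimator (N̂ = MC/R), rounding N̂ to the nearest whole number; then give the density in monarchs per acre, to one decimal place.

N̂ = 62·112/5 = 6944/5 ≈ 1388.8 → 1389
Density = N̂ / area = 1389 / 53 ≈ 26.21 → 26.2 per acre

density ≈ 26.2 monarchs per acre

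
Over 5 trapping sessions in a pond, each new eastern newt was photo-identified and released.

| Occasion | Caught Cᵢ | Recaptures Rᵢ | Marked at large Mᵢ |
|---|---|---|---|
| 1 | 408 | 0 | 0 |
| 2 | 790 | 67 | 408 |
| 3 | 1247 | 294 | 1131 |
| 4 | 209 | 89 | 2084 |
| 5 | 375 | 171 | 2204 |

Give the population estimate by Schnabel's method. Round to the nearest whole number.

N ≈ 4822

Σ MᵢCᵢ = 0·408 + 408·790 + 1131·1247 + 2084·209 + 2204·375 = 0 + 322320 + 1410357 + 435556 + 826500 = 2994733
Σ Rᵢ = 0 + 67 + 294 + 89 + 171 = 621
N̂ = 2994733 / 621 ≈ 4822.4 → 4822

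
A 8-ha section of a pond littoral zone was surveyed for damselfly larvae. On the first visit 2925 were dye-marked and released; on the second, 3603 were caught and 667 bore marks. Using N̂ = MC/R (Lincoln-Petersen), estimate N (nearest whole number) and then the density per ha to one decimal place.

N̂ = 2925·3603/667 = 10538775/667 ≈ 15800.3 → 15800
Density = N̂ / area = 15800 / 8 = 1975.0 per ha

density ≈ 1975.0 damselfly larvae per ha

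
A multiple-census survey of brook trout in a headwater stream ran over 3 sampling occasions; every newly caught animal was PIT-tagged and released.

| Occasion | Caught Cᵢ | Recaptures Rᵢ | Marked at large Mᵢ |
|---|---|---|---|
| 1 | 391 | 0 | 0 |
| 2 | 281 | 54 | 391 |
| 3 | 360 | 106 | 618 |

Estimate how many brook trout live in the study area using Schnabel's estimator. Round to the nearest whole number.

Σ MᵢCᵢ = 0·391 + 391·281 + 618·360 = 0 + 109871 + 222480 = 332351
Σ Rᵢ = 0 + 54 + 106 = 160
N̂ = 332351 / 160 ≈ 2077.2 → 2077

N ≈ 2077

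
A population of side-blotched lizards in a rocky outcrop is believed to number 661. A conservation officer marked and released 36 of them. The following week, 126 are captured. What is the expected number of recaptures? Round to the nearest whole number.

expected recaptures ≈ 7

The marked fraction of the population is 36/661, so in a sample of 126 expect C·(M/N) marked.
E[R] = 36 × 126 / 661 = 4536 / 661 ≈ 6.9 → 7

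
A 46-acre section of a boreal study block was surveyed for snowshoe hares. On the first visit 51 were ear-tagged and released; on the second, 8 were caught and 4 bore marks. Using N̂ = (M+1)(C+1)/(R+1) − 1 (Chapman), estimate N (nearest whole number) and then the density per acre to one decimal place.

N̂ = 52·9/5 − 1 = 468/5 − 1 ≈ 92.6 → 93
Density = N̂ / area = 93 / 46 ≈ 2.02 → 2.0 per acre

density ≈ 2.0 snowshoe hares per acre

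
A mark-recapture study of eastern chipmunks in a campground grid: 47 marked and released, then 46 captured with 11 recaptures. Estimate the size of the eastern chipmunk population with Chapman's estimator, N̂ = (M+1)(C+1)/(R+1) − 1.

N̂ = (47+1)(46+1)/(11+1) − 1 = 48·47/12 − 1
= 2256/12 − 1 = 188 − 1 = 187

N = 187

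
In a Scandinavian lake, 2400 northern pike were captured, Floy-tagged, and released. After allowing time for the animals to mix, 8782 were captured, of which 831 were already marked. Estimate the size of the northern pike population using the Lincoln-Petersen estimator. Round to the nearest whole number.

If marked individuals mix randomly, R/C ≈ M/N, giving N ≈ M·C/R.
N = (2400 × 8782) / 831 = 21076800 / 831 ≈ 25363.2 → 25363

N ≈ 25,363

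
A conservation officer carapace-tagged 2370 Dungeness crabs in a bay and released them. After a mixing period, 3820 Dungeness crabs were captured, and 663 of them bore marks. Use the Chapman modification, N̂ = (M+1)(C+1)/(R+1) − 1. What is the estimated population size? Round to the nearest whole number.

N ≈ 13,643

N̂ = (2370+1)(3820+1)/(663+1) − 1 = 2371·3821/664 − 1
= 9059591/664 − 1 ≈ 13644.0 − 1 ≈ 13643.0 → 13643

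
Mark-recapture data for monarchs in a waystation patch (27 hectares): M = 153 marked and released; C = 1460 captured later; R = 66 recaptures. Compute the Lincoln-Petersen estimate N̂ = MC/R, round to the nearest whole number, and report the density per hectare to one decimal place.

N̂ = 153·1460/66 = 223380/66 ≈ 3384.5 → 3385
Density = N̂ / area = 3385 / 27 ≈ 125.37 → 125.4 per hectare

density ≈ 125.4 monarchs per hectare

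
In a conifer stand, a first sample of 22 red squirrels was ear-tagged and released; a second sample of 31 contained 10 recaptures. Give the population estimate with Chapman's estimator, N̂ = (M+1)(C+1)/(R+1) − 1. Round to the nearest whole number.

N̂ = (22+1)(31+1)/(10+1) − 1 = 23·32/11 − 1
= 736/11 − 1 ≈ 66.9 − 1 ≈ 65.9 → 66

N ≈ 66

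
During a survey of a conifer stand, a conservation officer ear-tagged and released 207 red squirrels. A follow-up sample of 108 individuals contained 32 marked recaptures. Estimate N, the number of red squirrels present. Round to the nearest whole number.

N ≈ 699

If marked individuals mix randomly, R/C ≈ M/N, giving N ≈ M·C/R.
N = (207 × 108) / 32 = 22356 / 32 ≈ 698.6 → 699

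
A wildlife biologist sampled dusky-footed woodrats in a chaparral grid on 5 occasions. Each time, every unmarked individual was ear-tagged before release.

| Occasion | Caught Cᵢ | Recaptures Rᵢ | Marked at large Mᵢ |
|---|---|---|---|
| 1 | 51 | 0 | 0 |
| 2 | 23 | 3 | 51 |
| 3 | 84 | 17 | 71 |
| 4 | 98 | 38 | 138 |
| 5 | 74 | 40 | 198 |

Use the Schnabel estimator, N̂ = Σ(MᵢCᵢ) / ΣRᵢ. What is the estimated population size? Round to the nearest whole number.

N ≈ 360

Σ MᵢCᵢ = 0·51 + 51·23 + 71·84 + 138·98 + 198·74 = 0 + 1173 + 5964 + 13524 + 14652 = 35313
Σ Rᵢ = 0 + 3 + 17 + 38 + 40 = 98
N̂ = 35313 / 98 ≈ 360.3 → 360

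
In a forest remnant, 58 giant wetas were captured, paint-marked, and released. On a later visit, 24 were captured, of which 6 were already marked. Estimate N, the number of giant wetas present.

N = 232

N = (58 × 24) / 6 = 1392 / 6 = 232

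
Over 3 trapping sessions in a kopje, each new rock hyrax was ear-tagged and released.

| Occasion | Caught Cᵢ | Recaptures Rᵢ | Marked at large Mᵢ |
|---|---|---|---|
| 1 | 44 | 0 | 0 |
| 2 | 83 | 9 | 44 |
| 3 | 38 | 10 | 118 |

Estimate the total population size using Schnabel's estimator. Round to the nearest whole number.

Σ MᵢCᵢ = 0·44 + 44·83 + 118·38 = 0 + 3652 + 4484 = 8136
Σ Rᵢ = 0 + 9 + 10 = 19
N̂ = 8136 / 19 ≈ 428.2 → 428

N ≈ 428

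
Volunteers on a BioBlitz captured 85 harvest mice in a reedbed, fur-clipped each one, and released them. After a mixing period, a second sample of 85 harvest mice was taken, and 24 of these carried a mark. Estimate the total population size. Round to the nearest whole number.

N ≈ 301

N = (85 × 85) / 24 = 7225 / 24 ≈ 301.0 → 301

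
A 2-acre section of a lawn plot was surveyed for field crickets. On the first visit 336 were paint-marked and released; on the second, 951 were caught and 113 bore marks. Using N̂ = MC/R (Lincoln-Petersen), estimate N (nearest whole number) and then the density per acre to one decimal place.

density ≈ 1414.0 field crickets per acre

N̂ = 336·951/113 = 319536/113 ≈ 2827.8 → 2828
Density = N̂ / area = 2828 / 2 = 1414.0 per acre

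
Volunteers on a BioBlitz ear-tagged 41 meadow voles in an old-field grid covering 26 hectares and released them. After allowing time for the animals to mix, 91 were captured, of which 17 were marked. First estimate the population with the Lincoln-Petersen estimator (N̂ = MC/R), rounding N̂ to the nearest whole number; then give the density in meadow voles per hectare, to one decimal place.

density ≈ 8.4 meadow voles per hectare

N̂ = 41·91/17 = 3731/17 ≈ 219.47 → 219
Density = N̂ / area = 219 / 26 ≈ 8.42 → 8.4 per hectare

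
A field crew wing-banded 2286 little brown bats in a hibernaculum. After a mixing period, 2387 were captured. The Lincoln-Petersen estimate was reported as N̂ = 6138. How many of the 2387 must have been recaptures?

R = 889

From N = M·C/R: R = M·C / N = 2286·2387 / 6138 = 5456682 / 6138 = 889.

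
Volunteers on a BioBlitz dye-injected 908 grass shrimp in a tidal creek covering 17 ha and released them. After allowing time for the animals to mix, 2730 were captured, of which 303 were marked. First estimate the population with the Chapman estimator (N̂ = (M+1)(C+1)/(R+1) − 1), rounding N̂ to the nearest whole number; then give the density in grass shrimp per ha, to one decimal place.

density ≈ 480.3 grass shrimp per ha

N̂ = 909·2731/304 − 1 = 2482479/304 − 1 ≈ 8165.0 → 8165
Density = N̂ / area = 8165 / 17 ≈ 480.29 → 480.3 per ha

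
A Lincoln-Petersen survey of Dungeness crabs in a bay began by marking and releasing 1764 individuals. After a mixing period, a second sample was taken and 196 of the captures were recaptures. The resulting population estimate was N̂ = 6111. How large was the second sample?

C = 679

From N = M·C/R: C = N·R / M = 6111·196 / 1764 = 1197756 / 1764 = 679.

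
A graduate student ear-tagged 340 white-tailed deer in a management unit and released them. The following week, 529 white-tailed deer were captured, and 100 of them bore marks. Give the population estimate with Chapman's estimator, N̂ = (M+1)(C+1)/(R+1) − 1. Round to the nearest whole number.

N ≈ 1788

N̂ = (340+1)(529+1)/(100+1) − 1 = 341·530/101 − 1
= 180730/101 − 1 ≈ 1789.4 − 1 ≈ 1788.4 → 1788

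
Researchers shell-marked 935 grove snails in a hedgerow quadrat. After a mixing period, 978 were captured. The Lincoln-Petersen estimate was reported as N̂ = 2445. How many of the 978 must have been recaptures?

From N = M·C/R: R = M·C / N = 935·978 / 2445 = 914430 / 2445 = 374.

R = 374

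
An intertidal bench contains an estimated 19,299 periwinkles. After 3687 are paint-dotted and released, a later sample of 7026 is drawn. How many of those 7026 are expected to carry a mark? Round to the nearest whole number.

The marked fraction of the population is 3687/19299, so in a sample of 7026 expect C·(M/N) marked.
E[R] = 3687 × 7026 / 19299 = 25904862 / 19299 ≈ 1342.3 → 1342

expected recaptures ≈ 1342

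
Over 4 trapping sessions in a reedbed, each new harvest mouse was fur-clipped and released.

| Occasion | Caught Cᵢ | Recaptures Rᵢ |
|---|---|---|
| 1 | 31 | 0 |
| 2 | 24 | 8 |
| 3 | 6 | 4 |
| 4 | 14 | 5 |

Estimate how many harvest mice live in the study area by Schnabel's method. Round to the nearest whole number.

Marked at large before each occasion: Mᵢ = Σⱼ<ᵢ (Cⱼ − Rⱼ) → M1=0, M2=31, M3=47, M4=49
Σ MᵢCᵢ = 0·31 + 31·24 + 47·6 + 49·14 = 0 + 744 + 282 + 686 = 1712
Σ Rᵢ = 0 + 8 + 4 + 5 = 17
N̂ = 1712 / 17 ≈ 100.7 → 101

N ≈ 101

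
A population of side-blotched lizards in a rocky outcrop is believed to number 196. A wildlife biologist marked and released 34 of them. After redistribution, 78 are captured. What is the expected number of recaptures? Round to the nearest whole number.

Expected recaptures E[R] = M·C / N.
E[R] = 34 × 78 / 196 = 2652 / 196 ≈ 13.5 → 14

expected recaptures ≈ 14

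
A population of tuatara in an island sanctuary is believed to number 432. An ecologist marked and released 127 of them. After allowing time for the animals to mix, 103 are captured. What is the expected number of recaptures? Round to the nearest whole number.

expected recaptures ≈ 30

The marked fraction of the population is 127/432, so in a sample of 103 expect C·(M/N) marked.
E[R] = 127 × 103 / 432 = 13081 / 432 ≈ 30.3 → 30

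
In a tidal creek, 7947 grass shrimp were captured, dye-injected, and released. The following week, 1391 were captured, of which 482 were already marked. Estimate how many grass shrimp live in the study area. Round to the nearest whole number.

Lincoln-Petersen assumes M/N = R/C, so N = M·C / R.
N = (7947 × 1391) / 482 = 11054277 / 482 ≈ 22934.2 → 22934

N ≈ 22,934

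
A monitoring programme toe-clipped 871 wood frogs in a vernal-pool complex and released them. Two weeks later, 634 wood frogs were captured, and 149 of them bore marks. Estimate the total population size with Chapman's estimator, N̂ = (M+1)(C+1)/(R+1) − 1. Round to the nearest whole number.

N̂ = (871+1)(634+1)/(149+1) − 1 = 872·635/150 − 1
= 553720/150 − 1 ≈ 3691.47 − 1 ≈ 3690.47 → 3690

N ≈ 3690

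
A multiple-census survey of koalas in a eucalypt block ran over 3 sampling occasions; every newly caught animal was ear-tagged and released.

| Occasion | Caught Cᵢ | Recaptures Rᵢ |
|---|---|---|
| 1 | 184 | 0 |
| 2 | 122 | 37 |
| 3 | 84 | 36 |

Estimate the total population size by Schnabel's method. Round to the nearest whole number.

Marked at large before each occasion: Mᵢ = Σⱼ<ᵢ (Cⱼ − Rⱼ) → M1=0, M2=184, M3=269
Σ MᵢCᵢ = 0·184 + 184·122 + 269·84 = 0 + 22448 + 22596 = 45044
Σ Rᵢ = 0 + 37 + 36 = 73
N̂ = 45044 / 73 ≈ 617.0 → 617

N ≈ 617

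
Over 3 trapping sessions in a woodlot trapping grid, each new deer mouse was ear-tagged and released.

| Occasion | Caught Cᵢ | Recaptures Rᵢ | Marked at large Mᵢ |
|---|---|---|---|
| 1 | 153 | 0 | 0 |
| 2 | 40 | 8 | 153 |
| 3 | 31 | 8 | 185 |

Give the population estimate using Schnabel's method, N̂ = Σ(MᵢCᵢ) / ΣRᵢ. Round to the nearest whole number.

N ≈ 741

Σ MᵢCᵢ = 0·153 + 153·40 + 185·31 = 0 + 6120 + 5735 = 11855
Σ Rᵢ = 0 + 8 + 8 = 16
N̂ = 11855 / 16 ≈ 740.9 → 741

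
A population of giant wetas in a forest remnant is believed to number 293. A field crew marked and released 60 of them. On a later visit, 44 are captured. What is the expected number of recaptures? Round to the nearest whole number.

The marked fraction of the population is 60/293, so in a sample of 44 expect C·(M/N) marked.
E[R] = 60 × 44 / 293 = 2640 / 293 ≈ 9.0 → 9

expected recaptures ≈ 9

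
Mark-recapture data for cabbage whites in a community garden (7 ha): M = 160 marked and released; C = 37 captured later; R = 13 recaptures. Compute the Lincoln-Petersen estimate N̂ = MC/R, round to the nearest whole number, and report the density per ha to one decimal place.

N̂ = 160·37/13 = 5920/13 ≈ 455.4 → 455
Density = N̂ / area = 455 / 7 = 65.0 per ha

density ≈ 65.0 cabbage whites per ha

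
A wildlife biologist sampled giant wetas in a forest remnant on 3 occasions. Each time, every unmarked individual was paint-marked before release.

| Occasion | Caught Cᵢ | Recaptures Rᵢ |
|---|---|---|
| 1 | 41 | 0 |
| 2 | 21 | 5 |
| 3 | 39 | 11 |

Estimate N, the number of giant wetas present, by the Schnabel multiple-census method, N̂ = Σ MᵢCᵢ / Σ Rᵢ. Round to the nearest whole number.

Marked at large before each occasion: Mᵢ = Σⱼ<ᵢ (Cⱼ − Rⱼ) → M1=0, M2=41, M3=57
Σ MᵢCᵢ = 0·41 + 41·21 + 57·39 = 0 + 861 + 2223 = 3084
Σ Rᵢ = 0 + 5 + 11 = 16
N̂ = 3084 / 16 ≈ 192.8 → 193

N ≈ 193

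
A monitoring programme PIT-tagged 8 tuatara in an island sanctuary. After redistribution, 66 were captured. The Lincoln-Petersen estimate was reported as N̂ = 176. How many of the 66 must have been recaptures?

R = 3

From N = M·C/R: R = M·C / N = 8·66 / 176 = 528 / 176 = 3.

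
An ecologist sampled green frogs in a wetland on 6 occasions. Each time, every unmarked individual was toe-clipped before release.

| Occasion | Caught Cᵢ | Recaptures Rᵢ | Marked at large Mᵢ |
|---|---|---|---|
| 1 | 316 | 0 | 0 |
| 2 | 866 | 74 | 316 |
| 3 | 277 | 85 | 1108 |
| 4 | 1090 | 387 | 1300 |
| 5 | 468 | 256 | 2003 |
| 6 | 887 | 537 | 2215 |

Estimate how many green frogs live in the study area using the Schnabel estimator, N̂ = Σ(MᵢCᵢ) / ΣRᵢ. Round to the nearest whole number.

N ≈ 3659

Σ MᵢCᵢ = 0·316 + 316·866 + 1108·277 + 1300·1090 + 2003·468 + 2215·887 = 0 + 273656 + 306916 + 1417000 + 937404 + 1964705 = 4899681
Σ Rᵢ = 0 + 74 + 85 + 387 + 256 + 537 = 1339
N̂ = 4899681 / 1339 ≈ 3659.2 → 3659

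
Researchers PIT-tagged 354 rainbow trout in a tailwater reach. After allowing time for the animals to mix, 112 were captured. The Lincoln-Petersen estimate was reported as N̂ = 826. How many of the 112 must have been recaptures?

R = 48

From N = M·C/R: R = M·C / N = 354·112 / 826 = 39648 / 826 = 48.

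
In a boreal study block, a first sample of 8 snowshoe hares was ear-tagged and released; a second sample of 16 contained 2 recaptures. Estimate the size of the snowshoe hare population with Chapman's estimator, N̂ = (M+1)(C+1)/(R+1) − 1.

N̂ = (8+1)(16+1)/(2+1) − 1 = 9·17/3 − 1
= 153/3 − 1 = 51 − 1 = 50

N = 50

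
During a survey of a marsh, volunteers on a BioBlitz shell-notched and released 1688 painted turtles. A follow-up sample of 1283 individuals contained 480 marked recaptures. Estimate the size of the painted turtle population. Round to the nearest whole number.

If marked individuals mix randomly, R/C ≈ M/N, giving N ≈ M·C/R.
N = (1688 × 1283) / 480 = 2165704 / 480 ≈ 4511.9 → 4512

N ≈ 4512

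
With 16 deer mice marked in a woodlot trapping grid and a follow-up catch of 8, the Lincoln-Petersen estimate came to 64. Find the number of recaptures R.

From N = M·C/R: R = M·C / N = 16·8 / 64 = 128 / 64 = 2.

R = 2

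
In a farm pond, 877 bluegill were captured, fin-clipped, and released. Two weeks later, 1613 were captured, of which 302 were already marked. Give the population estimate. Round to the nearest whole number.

N ≈ 4684

N = (877 × 1613) / 302 = 1414601 / 302 ≈ 4684.1 → 4684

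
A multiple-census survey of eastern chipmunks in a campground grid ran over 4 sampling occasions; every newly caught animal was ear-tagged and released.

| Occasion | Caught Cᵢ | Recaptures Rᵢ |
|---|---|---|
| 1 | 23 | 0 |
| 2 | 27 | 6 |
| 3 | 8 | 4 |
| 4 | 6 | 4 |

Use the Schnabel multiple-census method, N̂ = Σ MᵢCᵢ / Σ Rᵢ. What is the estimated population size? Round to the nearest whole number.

N ≈ 90

Marked at large before each occasion: Mᵢ = Σⱼ<ᵢ (Cⱼ − Rⱼ) → M1=0, M2=23, M3=44, M4=48
Σ MᵢCᵢ = 0·23 + 23·27 + 44·8 + 48·6 = 0 + 621 + 352 + 288 = 1261
Σ Rᵢ = 0 + 6 + 4 + 4 = 14
N̂ = 1261 / 14 ≈ 90.1 → 90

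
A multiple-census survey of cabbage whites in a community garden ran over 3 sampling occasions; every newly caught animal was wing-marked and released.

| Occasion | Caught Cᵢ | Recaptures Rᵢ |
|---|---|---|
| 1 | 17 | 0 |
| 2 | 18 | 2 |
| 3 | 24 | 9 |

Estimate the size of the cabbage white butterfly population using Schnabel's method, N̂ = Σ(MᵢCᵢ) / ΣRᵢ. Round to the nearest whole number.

N ≈ 100

Marked at large before each occasion: Mᵢ = Σⱼ<ᵢ (Cⱼ − Rⱼ) → M1=0, M2=17, M3=33
Σ MᵢCᵢ = 0·17 + 17·18 + 33·24 = 0 + 306 + 792 = 1098
Σ Rᵢ = 0 + 2 + 9 = 11
N̂ = 1098 / 11 ≈ 99.8 → 100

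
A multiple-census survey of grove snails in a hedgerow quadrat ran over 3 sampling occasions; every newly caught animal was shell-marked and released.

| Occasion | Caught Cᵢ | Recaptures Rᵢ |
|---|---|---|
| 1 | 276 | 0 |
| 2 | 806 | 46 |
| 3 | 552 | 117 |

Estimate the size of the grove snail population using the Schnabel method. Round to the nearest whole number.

Marked at large before each occasion: Mᵢ = Σⱼ<ᵢ (Cⱼ − Rⱼ) → M1=0, M2=276, M3=1036
Σ MᵢCᵢ = 0·276 + 276·806 + 1036·552 = 0 + 222456 + 571872 = 794328
Σ Rᵢ = 0 + 46 + 117 = 163
N̂ = 794328 / 163 ≈ 4873.2 → 4873

N ≈ 4873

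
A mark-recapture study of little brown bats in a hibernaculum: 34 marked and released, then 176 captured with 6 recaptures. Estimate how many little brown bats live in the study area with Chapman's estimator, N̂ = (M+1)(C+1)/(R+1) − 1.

N = 884

N̂ = (34+1)(176+1)/(6+1) − 1 = 35·177/7 − 1
= 6195/7 − 1 = 885 − 1 = 884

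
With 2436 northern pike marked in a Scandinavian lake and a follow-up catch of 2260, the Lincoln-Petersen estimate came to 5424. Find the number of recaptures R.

R = 1015

From N = M·C/R: R = M·C / N = 2436·2260 / 5424 = 5505360 / 5424 = 1015.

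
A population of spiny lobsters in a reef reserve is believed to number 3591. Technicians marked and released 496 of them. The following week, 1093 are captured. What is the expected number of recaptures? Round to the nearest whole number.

The marked fraction of the population is 496/3591, so in a sample of 1093 expect C·(M/N) marked.
E[R] = 496 × 1093 / 3591 = 542128 / 3591 ≈ 151.0 → 151

expected recaptures ≈ 151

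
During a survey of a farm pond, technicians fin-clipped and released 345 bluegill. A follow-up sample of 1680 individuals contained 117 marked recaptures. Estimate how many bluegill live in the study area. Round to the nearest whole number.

N ≈ 4954

Lincoln-Petersen assumes M/N = R/C, so N = M·C / R.
N = (345 × 1680) / 117 = 579600 / 117 ≈ 4953.8 → 4954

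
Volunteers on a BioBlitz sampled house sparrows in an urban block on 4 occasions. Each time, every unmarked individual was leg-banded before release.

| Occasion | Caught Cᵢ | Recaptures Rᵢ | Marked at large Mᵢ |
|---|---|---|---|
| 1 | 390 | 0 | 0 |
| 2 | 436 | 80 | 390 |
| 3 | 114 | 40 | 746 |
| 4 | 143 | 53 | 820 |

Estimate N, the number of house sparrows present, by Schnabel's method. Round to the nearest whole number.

N ≈ 2152

Σ MᵢCᵢ = 0·390 + 390·436 + 746·114 + 820·143 = 0 + 170040 + 85044 + 117260 = 372344
Σ Rᵢ = 0 + 80 + 40 + 53 = 173
N̂ = 372344 / 173 ≈ 2152.3 → 2152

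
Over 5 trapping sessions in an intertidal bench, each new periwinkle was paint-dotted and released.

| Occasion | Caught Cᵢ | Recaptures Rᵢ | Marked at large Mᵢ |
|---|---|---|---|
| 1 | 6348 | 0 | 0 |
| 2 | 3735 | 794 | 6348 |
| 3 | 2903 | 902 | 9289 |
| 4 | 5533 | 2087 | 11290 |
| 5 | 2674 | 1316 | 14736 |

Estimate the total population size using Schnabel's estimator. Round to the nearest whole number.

Σ MᵢCᵢ = 0·6348 + 6348·3735 + 9289·2903 + 11290·5533 + 14736·2674 = 0 + 23709780 + 26965967 + 62467570 + 39404064 = 152547381
Σ Rᵢ = 0 + 794 + 902 + 2087 + 1316 = 5099
N̂ = 152547381 / 5099 ≈ 29917.1 → 29917

N ≈ 29,917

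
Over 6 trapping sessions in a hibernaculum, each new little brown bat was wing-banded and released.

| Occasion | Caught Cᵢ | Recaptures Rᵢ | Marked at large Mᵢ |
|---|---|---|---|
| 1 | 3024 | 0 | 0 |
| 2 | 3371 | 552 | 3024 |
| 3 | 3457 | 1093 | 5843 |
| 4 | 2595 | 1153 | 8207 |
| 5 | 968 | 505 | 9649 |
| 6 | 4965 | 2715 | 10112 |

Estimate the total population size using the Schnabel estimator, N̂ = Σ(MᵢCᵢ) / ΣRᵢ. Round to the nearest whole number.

Σ MᵢCᵢ = 0·3024 + 3024·3371 + 5843·3457 + 8207·2595 + 9649·968 + 10112·4965 = 0 + 10193904 + 20199251 + 21297165 + 9340232 + 50206080 = 111236632
Σ Rᵢ = 0 + 552 + 1093 + 1153 + 505 + 2715 = 6018
N̂ = 111236632 / 6018 ≈ 18484.0 → 18484

N ≈ 18,484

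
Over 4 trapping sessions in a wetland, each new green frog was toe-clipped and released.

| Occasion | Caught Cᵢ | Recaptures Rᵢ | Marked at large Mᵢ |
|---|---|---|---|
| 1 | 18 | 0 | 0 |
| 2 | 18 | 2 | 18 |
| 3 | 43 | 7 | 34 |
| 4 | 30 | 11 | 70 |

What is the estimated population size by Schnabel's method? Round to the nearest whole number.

N ≈ 194

Σ MᵢCᵢ = 0·18 + 18·18 + 34·43 + 70·30 = 0 + 324 + 1462 + 2100 = 3886
Σ Rᵢ = 0 + 2 + 7 + 11 = 20
N̂ = 3886 / 20 ≈ 194.3 → 194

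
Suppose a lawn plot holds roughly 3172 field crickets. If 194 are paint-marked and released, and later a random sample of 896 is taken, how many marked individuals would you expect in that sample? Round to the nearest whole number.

expected recaptures ≈ 55

Expected recaptures E[R] = M·C / N.
E[R] = 194 × 896 / 3172 = 173824 / 3172 ≈ 54.8 → 55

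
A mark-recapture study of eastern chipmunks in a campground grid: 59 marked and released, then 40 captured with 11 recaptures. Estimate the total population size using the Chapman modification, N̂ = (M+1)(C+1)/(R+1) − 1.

N̂ = (59+1)(40+1)/(11+1) − 1 = 60·41/12 − 1
= 2460/12 − 1 = 205 − 1 = 204

N = 204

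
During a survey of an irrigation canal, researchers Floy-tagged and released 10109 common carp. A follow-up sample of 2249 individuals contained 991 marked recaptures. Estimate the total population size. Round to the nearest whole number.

If marked individuals mix randomly, R/C ≈ M/N, giving N ≈ M·C/R.
N = (10109 × 2249) / 991 = 22735141 / 991 ≈ 22941.6 → 22942

N ≈ 22,942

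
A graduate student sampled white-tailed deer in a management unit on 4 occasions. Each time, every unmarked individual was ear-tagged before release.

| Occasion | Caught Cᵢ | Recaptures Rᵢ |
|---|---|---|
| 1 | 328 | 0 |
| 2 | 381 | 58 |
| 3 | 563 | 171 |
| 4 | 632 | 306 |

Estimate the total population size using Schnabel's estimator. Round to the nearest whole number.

N ≈ 2151

Marked at large before each occasion: Mᵢ = Σⱼ<ᵢ (Cⱼ − Rⱼ) → M1=0, M2=328, M3=651, M4=1043
Σ MᵢCᵢ = 0·328 + 328·381 + 651·563 + 1043·632 = 0 + 124968 + 366513 + 659176 = 1150657
Σ Rᵢ = 0 + 58 + 171 + 306 = 535
N̂ = 1150657 / 535 ≈ 2150.8 → 2151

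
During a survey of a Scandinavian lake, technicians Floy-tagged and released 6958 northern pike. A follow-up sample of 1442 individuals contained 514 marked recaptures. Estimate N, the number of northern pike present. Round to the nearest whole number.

N = (6958 × 1442) / 514 = 10033436 / 514 ≈ 19520.3 → 19520

N ≈ 19,520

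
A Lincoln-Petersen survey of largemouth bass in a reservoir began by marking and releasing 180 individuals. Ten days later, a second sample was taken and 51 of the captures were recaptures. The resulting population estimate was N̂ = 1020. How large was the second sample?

From N = M·C/R: C = N·R / M = 1020·51 / 180 = 52020 / 180 = 289.

C = 289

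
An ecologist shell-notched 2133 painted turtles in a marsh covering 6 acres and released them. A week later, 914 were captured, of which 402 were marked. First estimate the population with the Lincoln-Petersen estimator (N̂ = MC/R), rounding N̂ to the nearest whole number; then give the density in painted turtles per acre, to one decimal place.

N̂ = 2133·914/402 = 1949562/402 ≈ 4849.7 → 4850
Density = N̂ / area = 4850 / 6 ≈ 808.33 → 808.3 per acre

density ≈ 808.3 painted turtles per acre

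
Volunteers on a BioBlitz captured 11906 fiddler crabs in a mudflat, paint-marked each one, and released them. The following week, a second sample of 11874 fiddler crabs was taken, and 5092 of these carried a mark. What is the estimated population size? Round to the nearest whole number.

N ≈ 27,764

If marked individuals mix randomly, R/C ≈ M/N, giving N ≈ M·C/R.
N = (11906 × 11874) / 5092 = 141371844 / 5092 ≈ 27763.5 → 27764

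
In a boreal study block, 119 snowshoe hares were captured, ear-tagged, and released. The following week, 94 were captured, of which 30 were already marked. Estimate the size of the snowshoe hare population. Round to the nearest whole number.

N ≈ 373

If marked individuals mix randomly, R/C ≈ M/N, giving N ≈ M·C/R.
N = (119 × 94) / 30 = 11186 / 30 ≈ 372.9 → 373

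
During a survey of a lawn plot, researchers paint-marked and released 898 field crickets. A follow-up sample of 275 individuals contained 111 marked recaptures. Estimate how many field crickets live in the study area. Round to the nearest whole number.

N ≈ 2225

The marked fraction in the recapture sample should equal the marked fraction in the population: 111/275 = 898/N.
N = (898 × 275) / 111 = 246950 / 111 ≈ 2224.8 → 2225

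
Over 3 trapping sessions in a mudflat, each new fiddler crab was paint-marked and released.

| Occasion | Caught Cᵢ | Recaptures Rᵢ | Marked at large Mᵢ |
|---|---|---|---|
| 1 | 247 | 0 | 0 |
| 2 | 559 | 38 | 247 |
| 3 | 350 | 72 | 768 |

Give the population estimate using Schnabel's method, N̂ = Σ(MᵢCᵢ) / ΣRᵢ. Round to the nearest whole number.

N ≈ 3699

Σ MᵢCᵢ = 0·247 + 247·559 + 768·350 = 0 + 138073 + 268800 = 406873
Σ Rᵢ = 0 + 38 + 72 = 110
N̂ = 406873 / 110 ≈ 3698.8 → 3699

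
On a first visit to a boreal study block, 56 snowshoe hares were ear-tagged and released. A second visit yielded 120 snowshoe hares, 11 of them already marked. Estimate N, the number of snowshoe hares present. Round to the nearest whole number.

If marked individuals mix randomly, R/C ≈ M/N, giving N ≈ M·C/R.
N = (56 × 120) / 11 = 6720 / 11 ≈ 610.9 → 611

N ≈ 611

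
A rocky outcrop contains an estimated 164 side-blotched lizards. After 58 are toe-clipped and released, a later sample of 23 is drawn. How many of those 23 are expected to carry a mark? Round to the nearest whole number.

expected recaptures ≈ 8

Expected recaptures E[R] = M·C / N.
E[R] = 58 × 23 / 164 = 1334 / 164 ≈ 8.1 → 8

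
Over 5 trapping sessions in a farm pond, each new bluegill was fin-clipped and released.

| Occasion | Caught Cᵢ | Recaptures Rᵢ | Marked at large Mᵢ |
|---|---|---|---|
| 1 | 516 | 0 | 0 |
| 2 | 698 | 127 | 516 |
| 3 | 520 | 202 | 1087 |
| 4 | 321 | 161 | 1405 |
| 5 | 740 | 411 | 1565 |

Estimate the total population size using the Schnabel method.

N = 2813

Σ MᵢCᵢ = 0·516 + 516·698 + 1087·520 + 1405·321 + 1565·740 = 0 + 360168 + 565240 + 451005 + 1158100 = 2534513
Σ Rᵢ = 0 + 127 + 202 + 161 + 411 = 901
N̂ = 2534513 / 901 = 2813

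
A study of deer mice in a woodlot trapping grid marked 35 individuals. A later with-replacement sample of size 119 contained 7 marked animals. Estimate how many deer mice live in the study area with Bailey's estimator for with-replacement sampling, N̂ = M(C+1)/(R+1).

N̂ = 35·(119+1)/(7+1) = 35·120/8 = 4200/8 = 525

N = 525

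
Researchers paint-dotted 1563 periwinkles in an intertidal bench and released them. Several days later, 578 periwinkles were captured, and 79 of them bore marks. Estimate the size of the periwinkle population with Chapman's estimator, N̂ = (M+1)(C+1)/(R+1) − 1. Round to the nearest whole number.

N ≈ 11,318

N̂ = (1563+1)(578+1)/(79+1) − 1 = 1564·579/80 − 1
= 905556/80 − 1 ≈ 11319.45 − 1 ≈ 11318.45 → 11318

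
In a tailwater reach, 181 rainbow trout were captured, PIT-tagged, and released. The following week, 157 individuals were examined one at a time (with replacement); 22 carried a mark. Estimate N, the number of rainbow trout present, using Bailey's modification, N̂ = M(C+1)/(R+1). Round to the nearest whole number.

N̂ = 181·(157+1)/(22+1) = 181·158/23 = 28598/23 ≈ 1243.4 → 1243

N ≈ 1243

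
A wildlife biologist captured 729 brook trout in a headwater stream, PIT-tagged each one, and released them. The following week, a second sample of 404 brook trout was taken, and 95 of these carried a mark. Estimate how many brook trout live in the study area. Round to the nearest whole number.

N = (729 × 404) / 95 = 294516 / 95 ≈ 3100.2 → 3100

N ≈ 3100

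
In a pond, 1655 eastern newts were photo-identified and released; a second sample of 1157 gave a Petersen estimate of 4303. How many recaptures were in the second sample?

R = 445

From N = M·C/R: R = M·C / N = 1655·1157 / 4303 = 1914835 / 4303 = 445.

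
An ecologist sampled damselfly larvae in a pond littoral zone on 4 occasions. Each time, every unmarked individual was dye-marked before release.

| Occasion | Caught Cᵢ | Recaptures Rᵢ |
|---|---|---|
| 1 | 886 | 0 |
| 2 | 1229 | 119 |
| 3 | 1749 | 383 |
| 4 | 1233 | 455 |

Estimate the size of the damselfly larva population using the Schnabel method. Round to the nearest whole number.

Marked at large before each occasion: Mᵢ = Σⱼ<ᵢ (Cⱼ − Rⱼ) → M1=0, M2=886, M3=1996, M4=3362
Σ MᵢCᵢ = 0·886 + 886·1229 + 1996·1749 + 3362·1233 = 0 + 1088894 + 3491004 + 4145346 = 8725244
Σ Rᵢ = 0 + 119 + 383 + 455 = 957
N̂ = 8725244 / 957 ≈ 9117.3 → 9117

N ≈ 9117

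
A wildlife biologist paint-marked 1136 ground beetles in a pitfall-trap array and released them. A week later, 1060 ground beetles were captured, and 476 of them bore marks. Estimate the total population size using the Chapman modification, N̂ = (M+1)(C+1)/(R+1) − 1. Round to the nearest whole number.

N̂ = (1136+1)(1060+1)/(476+1) − 1 = 1137·1061/477 − 1
= 1206357/477 − 1 ≈ 2529.1 − 1 ≈ 2528.1 → 2528

N ≈ 2528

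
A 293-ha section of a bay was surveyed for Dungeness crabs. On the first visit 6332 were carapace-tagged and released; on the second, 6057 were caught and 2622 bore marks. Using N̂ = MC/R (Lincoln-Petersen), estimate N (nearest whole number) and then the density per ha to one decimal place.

density ≈ 49.9 Dungeness crabs per ha

N̂ = 6332·6057/2622 = 38352924/2622 ≈ 14627.4 → 14627
Density = N̂ / area = 14627 / 293 ≈ 49.92 → 49.9 per ha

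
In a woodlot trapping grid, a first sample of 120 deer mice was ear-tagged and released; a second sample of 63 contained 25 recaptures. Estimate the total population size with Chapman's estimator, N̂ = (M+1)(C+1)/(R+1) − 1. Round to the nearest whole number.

N ≈ 297

N̂ = (120+1)(63+1)/(25+1) − 1 = 121·64/26 − 1
= 7744/26 − 1 ≈ 297.8 − 1 ≈ 296.8 → 297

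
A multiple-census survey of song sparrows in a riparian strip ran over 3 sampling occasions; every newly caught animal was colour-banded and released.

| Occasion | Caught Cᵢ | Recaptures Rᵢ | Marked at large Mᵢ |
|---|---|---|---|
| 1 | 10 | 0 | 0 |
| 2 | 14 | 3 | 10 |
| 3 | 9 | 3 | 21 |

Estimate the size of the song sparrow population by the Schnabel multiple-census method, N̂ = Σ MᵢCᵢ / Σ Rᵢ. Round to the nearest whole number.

N ≈ 55

Σ MᵢCᵢ = 0·10 + 10·14 + 21·9 = 0 + 140 + 189 = 329
Σ Rᵢ = 0 + 3 + 3 = 6
N̂ = 329 / 6 ≈ 54.8 → 55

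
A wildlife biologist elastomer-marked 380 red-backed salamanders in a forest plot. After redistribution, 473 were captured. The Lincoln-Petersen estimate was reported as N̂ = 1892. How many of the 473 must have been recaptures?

R = 95

From N = M·C/R: R = M·C / N = 380·473 / 1892 = 179740 / 1892 = 95.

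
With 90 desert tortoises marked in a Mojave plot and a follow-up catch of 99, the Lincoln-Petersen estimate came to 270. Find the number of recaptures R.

From N = M·C/R: R = M·C / N = 90·99 / 270 = 8910 / 270 = 33.

R = 33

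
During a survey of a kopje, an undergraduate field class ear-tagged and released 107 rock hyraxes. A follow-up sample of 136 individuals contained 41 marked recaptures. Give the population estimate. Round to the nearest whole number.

N ≈ 355

N = (107 × 136) / 41 = 14552 / 41 ≈ 354.9 → 355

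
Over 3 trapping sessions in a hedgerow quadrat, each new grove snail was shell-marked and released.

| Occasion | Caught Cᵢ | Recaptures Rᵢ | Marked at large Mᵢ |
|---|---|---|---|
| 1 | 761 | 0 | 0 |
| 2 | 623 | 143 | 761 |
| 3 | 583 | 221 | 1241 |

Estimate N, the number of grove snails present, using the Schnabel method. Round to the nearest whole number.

Σ MᵢCᵢ = 0·761 + 761·623 + 1241·583 = 0 + 474103 + 723503 = 1197606
Σ Rᵢ = 0 + 143 + 221 = 364
N̂ = 1197606 / 364 ≈ 3290.1 → 3290

N ≈ 3290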